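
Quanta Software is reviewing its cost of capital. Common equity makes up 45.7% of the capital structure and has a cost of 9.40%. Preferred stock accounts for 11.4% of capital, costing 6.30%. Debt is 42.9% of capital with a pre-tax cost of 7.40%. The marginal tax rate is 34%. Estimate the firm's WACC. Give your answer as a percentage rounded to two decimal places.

After-tax cost of debt = 7.4% × (1 − 34%) = 4.8840%.
WACC = 0.457 × 9.4000% + 0.114 × 6.3000% + 0.429 × 4.8840% = 7.1092%.

7.11%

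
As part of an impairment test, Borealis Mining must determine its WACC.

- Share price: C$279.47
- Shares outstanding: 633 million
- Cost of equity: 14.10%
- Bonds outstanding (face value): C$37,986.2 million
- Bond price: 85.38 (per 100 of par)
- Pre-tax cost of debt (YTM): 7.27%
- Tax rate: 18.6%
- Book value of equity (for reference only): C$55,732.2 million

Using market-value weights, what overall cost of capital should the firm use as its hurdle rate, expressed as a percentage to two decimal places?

12.83%

Market value of equity E = 279.47 × 633m = 176904.51m. Market value of debt D = 37986.2m × 85.38/100 = 32432.61756m.
Total capital V = 176904.51 + 32432.61756 = 209337.12756.
Equity: weight = 176904.51/209337.12756 = 0.8451; cost = 14.1%.
Bonds outstanding: weight = 32432.61756/209337.12756 = 0.1549; after-tax cost = 7.27% × (1 − 18.6%) = 5.9178%.
WACC = 0.8451 × 14.1000% + 0.1549 × 5.9178% = 12.8323%.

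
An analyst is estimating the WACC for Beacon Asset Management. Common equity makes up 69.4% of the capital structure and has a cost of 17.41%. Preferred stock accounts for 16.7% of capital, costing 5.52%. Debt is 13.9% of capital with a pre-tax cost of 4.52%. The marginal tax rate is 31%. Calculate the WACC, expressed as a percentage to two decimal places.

After-tax cost of debt = 4.52% × (1 − 31%) = 3.1188%.
WACC = 0.694 × 17.4100% + 0.167 × 5.5200% + 0.139 × 3.1188% = 13.4379%.

13.44%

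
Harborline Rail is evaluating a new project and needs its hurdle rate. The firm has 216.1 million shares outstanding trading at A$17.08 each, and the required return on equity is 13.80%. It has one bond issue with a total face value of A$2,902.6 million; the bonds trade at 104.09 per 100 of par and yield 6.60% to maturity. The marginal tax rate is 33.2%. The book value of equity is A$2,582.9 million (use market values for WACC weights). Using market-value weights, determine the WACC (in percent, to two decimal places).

9.57%

Market value of equity E = 17.08 × 216.1m = 3690.988m. Market value of debt D = 2902.6m × 104.09/100 = 3021.31634m.
Total capital V = 3690.988 + 3021.31634 = 6712.30434.
Equity: weight = 3690.988/6712.30434 = 0.5499; cost = 13.8%.
Bonds outstanding: weight = 3021.31634/6712.30434 = 0.4501; after-tax cost = 6.6% × (1 − 33.2%) = 4.4088%.
WACC = 0.5499 × 13.8000% + 0.4501 × 4.4088% = 9.5729%.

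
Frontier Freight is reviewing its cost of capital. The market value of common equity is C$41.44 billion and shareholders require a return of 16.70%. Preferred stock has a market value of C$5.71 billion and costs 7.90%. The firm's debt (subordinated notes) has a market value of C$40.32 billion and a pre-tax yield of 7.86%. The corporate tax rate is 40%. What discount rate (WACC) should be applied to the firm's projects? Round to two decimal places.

Total capital V = 41.44 + 5.71 + 40.32 = 87.47.
Equity: weight = 41.44/87.47 = 0.4738; cost = 16.7%.
Preferred: weight = 5.71/87.47 = 0.0653; cost = 7.9%.
Subordinated notes: weight = 40.32/87.47 = 0.4610; after-tax cost = 7.86% × (1 − 40%) = 4.7160%.
WACC = 0.4738 × 16.7000% + 0.0653 × 7.9000% + 0.4610 × 4.7160% = 10.6014%.

10.60%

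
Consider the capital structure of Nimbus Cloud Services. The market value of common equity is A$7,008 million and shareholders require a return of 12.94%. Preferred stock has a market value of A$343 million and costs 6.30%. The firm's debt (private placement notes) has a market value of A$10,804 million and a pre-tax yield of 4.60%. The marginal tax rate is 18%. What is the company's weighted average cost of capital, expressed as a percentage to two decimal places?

7.36%

Total capital V = 7008 + 343 + 10804 = 18155.
Equity: weight = 7008/18155 = 0.3860; cost = 12.94%.
Preferred: weight = 343/18155 = 0.0189; cost = 6.3%.
Private placement notes: weight = 10804/18155 = 0.5951; after-tax cost = 4.6% × (1 − 18%) = 3.7720%.
WACC = 0.3860 × 12.9400% + 0.0189 × 6.3000% + 0.5951 × 3.7720% = 7.3587%.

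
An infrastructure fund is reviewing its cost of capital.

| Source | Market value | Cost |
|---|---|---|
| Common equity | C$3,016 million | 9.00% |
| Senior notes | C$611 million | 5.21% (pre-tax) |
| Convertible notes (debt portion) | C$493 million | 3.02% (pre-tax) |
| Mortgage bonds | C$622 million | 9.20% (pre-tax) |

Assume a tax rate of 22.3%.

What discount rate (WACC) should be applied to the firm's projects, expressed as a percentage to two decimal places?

Total capital V = 3016 + 611 + 493 + 622 = 4742.
Equity: weight = 3016/4742 = 0.6360; cost = 9%.
Senior notes: weight = 611/4742 = 0.1288; after-tax cost = 5.21% × (1 − 22.3%) = 4.0482%.
Convertible notes (debt portion): weight = 493/4742 = 0.1040; after-tax cost = 3.02% × (1 − 22.3%) = 2.3465%.
Mortgage bonds: weight = 622/4742 = 0.1312; after-tax cost = 9.2% × (1 − 22.3%) = 7.1484%.
WACC = 0.6360 × 9.0000% + 0.1288 × 4.0482% + 0.1040 × 2.3465% + 0.1312 × 7.1484% = 7.4274%.

7.43%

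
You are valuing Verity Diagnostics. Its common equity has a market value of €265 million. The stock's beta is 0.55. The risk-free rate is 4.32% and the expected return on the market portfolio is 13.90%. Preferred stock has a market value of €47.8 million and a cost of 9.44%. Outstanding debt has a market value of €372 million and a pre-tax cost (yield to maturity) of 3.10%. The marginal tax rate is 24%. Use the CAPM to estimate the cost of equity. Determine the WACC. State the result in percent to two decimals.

5.65%

Market risk premium = 13.9% − 4.32% = 9.58%.
Cost of equity via CAPM: Re = 4.32% + 0.55 × 9.58% = 9.5890%.
Total capital V = 265 + 47.8 + 372 = 684.8.
Equity: weight = 265/684.8 = 0.3870; cost = 9.589%.
Preferred: weight = 47.8/684.8 = 0.0698; cost = 9.44%.
Debt: weight = 372/684.8 = 0.5432; after-tax cost = 3.1% × (1 − 24%) = 2.3560%.
WACC = 0.3870 × 9.5890% + 0.0698 × 9.4400% + 0.5432 × 2.3560% = 5.6495%.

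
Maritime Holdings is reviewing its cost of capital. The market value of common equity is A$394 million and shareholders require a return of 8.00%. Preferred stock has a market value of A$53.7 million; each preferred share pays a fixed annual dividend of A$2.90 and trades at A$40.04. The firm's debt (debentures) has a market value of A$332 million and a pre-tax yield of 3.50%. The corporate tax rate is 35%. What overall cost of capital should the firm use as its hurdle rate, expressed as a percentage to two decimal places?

5.51%

Cost of preferred: Rp = 2.9 / 40.04 = 7.2428%.
Total capital V = 394 + 53.7 + 332 = 779.7.
Equity: weight = 394/779.7 = 0.5053; cost = 8%.
Preferred: weight = 53.7/779.7 = 0.0689; cost = 7.2428%.
Debentures: weight = 332/779.7 = 0.4258; after-tax cost = 3.5% × (1 − 35%) = 2.2750%.
WACC = 0.5053 × 8.0000% + 0.0689 × 7.2428% + 0.4258 × 2.2750% = 5.5101%.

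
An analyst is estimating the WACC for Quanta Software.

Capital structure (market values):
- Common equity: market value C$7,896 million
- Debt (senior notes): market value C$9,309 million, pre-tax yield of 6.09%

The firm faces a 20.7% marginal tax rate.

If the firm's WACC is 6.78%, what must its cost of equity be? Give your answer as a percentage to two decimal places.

9.08%

Total capital V = 7896 + 9309 = 17205.
Equity weight = 7896/17205 = 0.4589.
Senior notes weight = 9309/17205 = 0.5411.
Debt contribution = 0.5411 × 6.09% × (1 − 20.7%) = 2.6130%.
Required equity contribution = 6.78% − 2.6130% = 4.1670%.
Re = 4.1670% / 0.4589 = 9.0797%.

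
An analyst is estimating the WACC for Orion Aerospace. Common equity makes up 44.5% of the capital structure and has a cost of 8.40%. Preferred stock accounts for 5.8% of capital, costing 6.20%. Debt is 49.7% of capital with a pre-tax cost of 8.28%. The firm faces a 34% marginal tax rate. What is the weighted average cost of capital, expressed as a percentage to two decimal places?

After-tax cost of debt = 8.28% × (1 − 34%) = 5.4648%.
WACC = 0.445 × 8.4000% + 0.058 × 6.2000% + 0.497 × 5.4648% = 6.8136%.

6.81%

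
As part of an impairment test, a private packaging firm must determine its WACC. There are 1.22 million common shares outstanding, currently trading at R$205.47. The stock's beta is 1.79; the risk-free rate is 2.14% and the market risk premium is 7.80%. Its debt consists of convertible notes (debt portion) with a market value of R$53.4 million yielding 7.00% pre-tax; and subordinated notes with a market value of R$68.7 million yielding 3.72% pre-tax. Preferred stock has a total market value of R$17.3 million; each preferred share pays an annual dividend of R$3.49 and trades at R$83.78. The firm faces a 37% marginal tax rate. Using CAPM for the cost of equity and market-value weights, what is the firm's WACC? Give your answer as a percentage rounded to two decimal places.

Cost of equity via CAPM: Re = 2.14% + 1.79 × 7.8% = 16.1020%.
Cost of preferred: Rp = 3.49 / 83.78 = 4.1657%.
Market value of equity E = 205.47 × 1.22m = 250.6734m.
Total capital V = 250.6734 + 17.3 + 53.4 + 68.7 = 390.0734.
Equity: weight = 250.6734/390.0734 = 0.6426; cost = 16.102%.
Preferred: weight = 17.3/390.0734 = 0.0444; cost = 4.1657%.
Convertible notes (debt portion): weight = 53.4/390.0734 = 0.1369; after-tax cost = 7% × (1 − 37%) = 4.4100%.
Subordinated notes: weight = 68.7/390.0734 = 0.1761; after-tax cost = 3.72% × (1 − 37%) = 2.3436%.
WACC = 0.6426 × 16.1020% + 0.0444 × 4.1657% + 0.1369 × 4.4100% + 0.1761 × 2.3436% = 11.5489%.

11.55%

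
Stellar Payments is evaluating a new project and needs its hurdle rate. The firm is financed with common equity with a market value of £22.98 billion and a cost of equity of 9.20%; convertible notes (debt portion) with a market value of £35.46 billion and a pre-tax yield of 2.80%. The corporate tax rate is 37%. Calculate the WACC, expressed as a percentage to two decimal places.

4.69%

Total capital V = 22.98 + 35.46 = 58.44.
Equity: weight = 22.98/58.44 = 0.3932; cost = 9.2%.
Convertible notes (debt portion): weight = 35.46/58.44 = 0.6068; after-tax cost = 2.8% × (1 − 37%) = 1.7640%.
WACC = 0.3932 × 9.2000% + 0.6068 × 1.7640% = 4.6880%.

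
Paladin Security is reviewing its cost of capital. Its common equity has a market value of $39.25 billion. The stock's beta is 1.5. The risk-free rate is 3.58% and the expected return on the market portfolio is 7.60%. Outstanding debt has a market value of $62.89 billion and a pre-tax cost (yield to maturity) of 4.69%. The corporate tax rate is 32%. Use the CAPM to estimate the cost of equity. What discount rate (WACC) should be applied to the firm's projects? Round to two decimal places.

5.66%

Market risk premium = 7.6% − 3.58% = 4.02%.
Cost of equity via CAPM: Re = 3.58% + 1.5 × 4.02% = 9.6100%.
Total capital V = 39.25 + 62.89 = 102.14.
Equity: weight = 39.25/102.14 = 0.3843; cost = 9.61%.
Debt: weight = 62.89/102.14 = 0.6157; after-tax cost = 4.69% × (1 − 32%) = 3.1892%.
WACC = 0.3843 × 9.6100% + 0.6157 × 3.1892% = 5.6566%.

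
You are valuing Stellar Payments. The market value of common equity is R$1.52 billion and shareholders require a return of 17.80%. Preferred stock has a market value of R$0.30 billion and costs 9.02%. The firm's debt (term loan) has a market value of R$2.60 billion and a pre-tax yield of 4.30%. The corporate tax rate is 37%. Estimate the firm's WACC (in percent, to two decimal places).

8.33%

Total capital V = 1.52 + 0.3 + 2.6 = 4.42.
Equity: weight = 1.52/4.42 = 0.3439; cost = 17.8%.
Preferred: weight = 0.3/4.42 = 0.0679; cost = 9.02%.
Term loan: weight = 2.6/4.42 = 0.5882; after-tax cost = 4.3% × (1 − 37%) = 2.7090%.
WACC = 0.3439 × 17.8000% + 0.0679 × 9.0200% + 0.5882 × 2.7090% = 8.3270%.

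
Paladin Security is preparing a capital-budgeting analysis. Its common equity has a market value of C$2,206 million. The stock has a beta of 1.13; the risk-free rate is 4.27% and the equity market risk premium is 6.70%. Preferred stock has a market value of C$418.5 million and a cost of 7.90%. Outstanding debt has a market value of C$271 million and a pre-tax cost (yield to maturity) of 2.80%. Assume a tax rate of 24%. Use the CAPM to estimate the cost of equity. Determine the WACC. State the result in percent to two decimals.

10.36%

Cost of equity via CAPM: Re = 4.27% + 1.13 × 6.7% = 11.8410%.
Total capital V = 2206 + 418.5 + 271 = 2895.5.
Equity: weight = 2206/2895.5 = 0.7619; cost = 11.841%.
Preferred: weight = 418.5/2895.5 = 0.1445; cost = 7.9%.
Debt: weight = 271/2895.5 = 0.0936; after-tax cost = 2.8% × (1 − 24%) = 2.1280%.
WACC = 0.7619 × 11.8410% + 0.1445 × 7.9000% + 0.0936 × 2.1280% = 10.3623%.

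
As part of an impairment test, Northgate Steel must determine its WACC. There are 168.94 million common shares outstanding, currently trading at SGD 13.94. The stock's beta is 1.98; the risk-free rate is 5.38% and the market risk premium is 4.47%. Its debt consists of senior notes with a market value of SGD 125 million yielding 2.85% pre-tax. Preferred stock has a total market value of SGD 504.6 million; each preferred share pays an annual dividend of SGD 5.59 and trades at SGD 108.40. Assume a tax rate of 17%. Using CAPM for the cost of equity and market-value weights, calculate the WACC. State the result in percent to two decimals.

12.20%

Cost of equity via CAPM: Re = 5.38% + 1.98 × 4.47% = 14.2306%.
Cost of preferred: Rp = 5.59 / 108.4 = 5.1568%.
Market value of equity E = 13.94 × 168.94m = 2355.0236m.
Total capital V = 2355.0236 + 504.6 + 125 = 2984.6236.
Equity: weight = 2355.0236/2984.6236 = 0.7891; cost = 14.2306%.
Preferred: weight = 504.6/2984.6236 = 0.1691; cost = 5.1568%.
Senior notes: weight = 125/2984.6236 = 0.0419; after-tax cost = 2.85% × (1 − 17%) = 2.3655%.
WACC = 0.7891 × 14.2306% + 0.1691 × 5.1568% + 0.0419 × 2.3655% = 12.1996%.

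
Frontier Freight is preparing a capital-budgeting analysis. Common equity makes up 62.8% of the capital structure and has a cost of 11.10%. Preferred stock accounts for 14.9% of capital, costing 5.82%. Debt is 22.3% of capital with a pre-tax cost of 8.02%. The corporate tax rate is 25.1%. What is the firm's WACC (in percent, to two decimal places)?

9.18%

After-tax cost of debt = 8.02% × (1 − 25.1%) = 6.0070%.
WACC = 0.628 × 11.1000% + 0.149 × 5.8200% + 0.223 × 6.0070% = 9.1775%.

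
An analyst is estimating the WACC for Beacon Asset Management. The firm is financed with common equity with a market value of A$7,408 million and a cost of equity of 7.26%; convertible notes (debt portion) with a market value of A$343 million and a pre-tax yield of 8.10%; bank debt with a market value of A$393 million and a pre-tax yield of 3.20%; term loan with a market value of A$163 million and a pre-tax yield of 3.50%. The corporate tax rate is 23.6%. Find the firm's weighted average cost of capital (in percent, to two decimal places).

6.90%

Total capital V = 7408 + 343 + 393 + 163 = 8307.
Equity: weight = 7408/8307 = 0.8918; cost = 7.26%.
Convertible notes (debt portion): weight = 343/8307 = 0.0413; after-tax cost = 8.1% × (1 − 23.6%) = 6.1884%.
Bank debt: weight = 393/8307 = 0.0473; after-tax cost = 3.2% × (1 − 23.6%) = 2.4448%.
Term loan: weight = 163/8307 = 0.0196; after-tax cost = 3.5% × (1 − 23.6%) = 2.6740%.
WACC = 0.8918 × 7.2600% + 0.0413 × 6.1884% + 0.0473 × 2.4448% + 0.0196 × 2.6740% = 6.8980%.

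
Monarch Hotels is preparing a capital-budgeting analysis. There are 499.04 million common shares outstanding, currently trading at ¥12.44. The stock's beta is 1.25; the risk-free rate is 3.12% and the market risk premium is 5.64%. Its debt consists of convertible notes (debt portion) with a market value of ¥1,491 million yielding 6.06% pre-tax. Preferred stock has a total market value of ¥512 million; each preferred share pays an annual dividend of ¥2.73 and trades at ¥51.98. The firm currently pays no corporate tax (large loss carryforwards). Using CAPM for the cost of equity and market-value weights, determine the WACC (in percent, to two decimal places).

9.12%

Cost of equity via CAPM: Re = 3.12% + 1.25 × 5.64% = 10.1700%.
Cost of preferred: Rp = 2.73 / 51.98 = 5.2520%.
Market value of equity E = 12.44 × 499.04m = 6208.0576m.
Total capital V = 6208.0576 + 512 + 1491 = 8211.0576.
Equity: weight = 6208.0576/8211.0576 = 0.7561; cost = 10.17%.
Preferred: weight = 512/8211.0576 = 0.0624; cost = 5.252%.
Convertible notes (debt portion): weight = 1491/8211.0576 = 0.1816; after-tax cost = 6.06% × (1 − 0%) = 6.0600%.
WACC = 0.7561 × 10.1700% + 0.0624 × 5.2520% + 0.1816 × 6.0600% = 9.1170%.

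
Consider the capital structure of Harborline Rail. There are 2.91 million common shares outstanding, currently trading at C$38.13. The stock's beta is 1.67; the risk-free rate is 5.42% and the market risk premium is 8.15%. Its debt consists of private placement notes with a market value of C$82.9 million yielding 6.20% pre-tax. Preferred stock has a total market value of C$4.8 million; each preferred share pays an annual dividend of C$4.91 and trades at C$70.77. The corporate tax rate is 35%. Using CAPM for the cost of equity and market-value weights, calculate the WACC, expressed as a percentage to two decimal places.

Cost of equity via CAPM: Re = 5.42% + 1.67 × 8.15% = 19.0305%.
Cost of preferred: Rp = 4.91 / 70.77 = 6.9380%.
Market value of equity E = 38.13 × 2.91m = 110.9583m.
Total capital V = 110.9583 + 4.8 + 82.9 = 198.6583.
Equity: weight = 110.9583/198.6583 = 0.5585; cost = 19.0305%.
Preferred: weight = 4.8/198.6583 = 0.0242; cost = 6.938%.
Private placement notes: weight = 82.9/198.6583 = 0.4173; after-tax cost = 6.2% × (1 − 35%) = 4.0300%.
WACC = 0.5585 × 19.0305% + 0.0242 × 6.9380% + 0.4173 × 4.0300% = 12.4786%.

12.48%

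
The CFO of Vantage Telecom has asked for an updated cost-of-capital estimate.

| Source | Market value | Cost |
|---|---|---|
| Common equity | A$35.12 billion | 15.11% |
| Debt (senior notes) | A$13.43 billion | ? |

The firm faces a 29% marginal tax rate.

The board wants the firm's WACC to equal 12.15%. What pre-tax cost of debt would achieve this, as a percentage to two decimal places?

Total capital V = 35.12 + 13.43 = 48.55.
Equity weight = 35.12/48.55 = 0.7234.
Senior notes weight = 13.43/48.55 = 0.2766.
Equity contribution = 0.7234 × 15.11% = 10.9302%.
Remaining for debt = 12.15% − 10.9302% = 1.2198%.
Rd × (1 − 29%) × 0.2766 = 1.2198%  ⇒  Rd = 6.2105%.

6.21%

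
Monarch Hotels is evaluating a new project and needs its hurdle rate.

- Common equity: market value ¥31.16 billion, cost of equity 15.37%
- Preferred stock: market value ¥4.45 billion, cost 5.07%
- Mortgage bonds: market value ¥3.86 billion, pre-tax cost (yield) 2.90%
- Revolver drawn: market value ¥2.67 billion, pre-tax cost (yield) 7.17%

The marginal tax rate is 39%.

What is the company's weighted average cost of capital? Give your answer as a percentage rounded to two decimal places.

12.34%

Total capital V = 31.16 + 4.45 + 3.86 + 2.67 = 42.14.
Equity: weight = 31.16/42.14 = 0.7394; cost = 15.37%.
Preferred: weight = 4.45/42.14 = 0.1056; cost = 5.07%.
Mortgage bonds: weight = 3.86/42.14 = 0.0916; after-tax cost = 2.9% × (1 − 39%) = 1.7690%.
Revolver drawn: weight = 2.67/42.14 = 0.0634; after-tax cost = 7.17% × (1 − 39%) = 4.3737%.
WACC = 0.7394 × 15.3700% + 0.1056 × 5.0700% + 0.0916 × 1.7690% + 0.0634 × 4.3737% = 12.3397%.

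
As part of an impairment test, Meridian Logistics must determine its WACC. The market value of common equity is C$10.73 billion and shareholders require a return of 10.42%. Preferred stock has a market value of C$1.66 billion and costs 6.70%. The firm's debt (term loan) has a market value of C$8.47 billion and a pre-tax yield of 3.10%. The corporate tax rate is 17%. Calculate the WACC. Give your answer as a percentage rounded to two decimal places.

Total capital V = 10.73 + 1.66 + 8.47 = 20.86.
Equity: weight = 10.73/20.86 = 0.5144; cost = 10.42%.
Preferred: weight = 1.66/20.86 = 0.0796; cost = 6.7%.
Term loan: weight = 8.47/20.86 = 0.4060; after-tax cost = 3.1% × (1 − 17%) = 2.5730%.
WACC = 0.5144 × 10.4200% + 0.0796 × 6.7000% + 0.4060 × 2.5730% = 6.9378%.

6.94%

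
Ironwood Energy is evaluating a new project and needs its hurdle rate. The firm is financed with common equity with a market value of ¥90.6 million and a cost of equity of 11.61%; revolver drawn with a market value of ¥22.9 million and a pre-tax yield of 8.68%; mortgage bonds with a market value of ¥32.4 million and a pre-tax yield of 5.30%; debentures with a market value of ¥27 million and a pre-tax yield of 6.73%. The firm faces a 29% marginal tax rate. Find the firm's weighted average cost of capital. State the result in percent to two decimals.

Total capital V = 90.6 + 22.9 + 32.4 + 27 = 172.9.
Equity: weight = 90.6/172.9 = 0.5240; cost = 11.61%.
Revolver drawn: weight = 22.9/172.9 = 0.1324; after-tax cost = 8.68% × (1 − 29%) = 6.1628%.
Mortgage bonds: weight = 32.4/172.9 = 0.1874; after-tax cost = 5.3% × (1 − 29%) = 3.7630%.
Debentures: weight = 27/172.9 = 0.1562; after-tax cost = 6.73% × (1 − 29%) = 4.7783%.
WACC = 0.5240 × 11.6100% + 0.1324 × 6.1628% + 0.1874 × 3.7630% + 0.1562 × 4.7783% = 8.3512%.

8.35%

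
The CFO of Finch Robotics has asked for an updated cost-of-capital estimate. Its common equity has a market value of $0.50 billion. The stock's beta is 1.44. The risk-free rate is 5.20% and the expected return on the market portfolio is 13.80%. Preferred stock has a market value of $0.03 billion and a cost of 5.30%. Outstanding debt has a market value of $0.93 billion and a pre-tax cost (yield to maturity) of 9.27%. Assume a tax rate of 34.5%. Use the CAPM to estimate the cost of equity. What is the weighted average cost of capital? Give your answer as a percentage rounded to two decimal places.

10.00%

Market risk premium = 13.8% − 5.2% = 8.6%.
Cost of equity via CAPM: Re = 5.2% + 1.44 × 8.6% = 17.5840%.
Total capital V = 0.5 + 0.03 + 0.93 = 1.46.
Equity: weight = 0.5/1.46 = 0.3425; cost = 17.584%.
Preferred: weight = 0.03/1.46 = 0.0205; cost = 5.3%.
Debt: weight = 0.93/1.46 = 0.6370; after-tax cost = 9.27% × (1 − 34.5%) = 6.0718%.
WACC = 0.3425 × 17.5840% + 0.0205 × 5.3000% + 0.6370 × 6.0718% = 9.9985%.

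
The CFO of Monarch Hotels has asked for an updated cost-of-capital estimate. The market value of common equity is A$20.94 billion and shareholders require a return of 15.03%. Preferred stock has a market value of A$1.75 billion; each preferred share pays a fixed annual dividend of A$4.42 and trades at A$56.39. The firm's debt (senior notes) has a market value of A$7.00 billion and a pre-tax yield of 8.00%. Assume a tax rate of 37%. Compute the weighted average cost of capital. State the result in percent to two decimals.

Cost of preferred: Rp = 4.42 / 56.39 = 7.8383%.
Total capital V = 20.94 + 1.75 + 7 = 29.69.
Equity: weight = 20.94/29.69 = 0.7053; cost = 15.03%.
Preferred: weight = 1.75/29.69 = 0.0589; cost = 7.8383%.
Senior notes: weight = 7/29.69 = 0.2358; after-tax cost = 8% × (1 − 37%) = 5.0400%.
WACC = 0.7053 × 15.0300% + 0.0589 × 7.8383% + 0.2358 × 5.0400% = 12.2508%.

12.25%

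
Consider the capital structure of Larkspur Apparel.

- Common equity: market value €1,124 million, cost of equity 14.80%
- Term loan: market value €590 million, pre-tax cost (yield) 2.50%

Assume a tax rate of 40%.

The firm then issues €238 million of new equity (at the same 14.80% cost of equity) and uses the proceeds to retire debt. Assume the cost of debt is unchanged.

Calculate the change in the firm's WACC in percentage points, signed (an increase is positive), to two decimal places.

+1.85 pp

Current WACC:
Total capital V = 1124 + 590 = 1714.
Equity: weight = 1124/1714 = 0.6558; cost = 14.8%.
Term loan: weight = 590/1714 = 0.3442; after-tax cost = 2.5% × (1 − 40%) = 1.5000%.
WACC = 0.6558 × 14.8000% + 0.3442 × 1.5000% = 10.2218%.
After the change:
Total capital V = 1362 + 352 = 1714.
Equity: weight = 1362/1714 = 0.7946; cost = 14.8%.
Term loan: weight = 352/1714 = 0.2054; after-tax cost = 2.5% × (1 − 40%) = 1.5000%.
WACC = 0.7946 × 14.8000% + 0.2054 × 1.5000% = 12.0686%.
Change in WACC = 12.0686% − 10.2218% = 1.8468 pp.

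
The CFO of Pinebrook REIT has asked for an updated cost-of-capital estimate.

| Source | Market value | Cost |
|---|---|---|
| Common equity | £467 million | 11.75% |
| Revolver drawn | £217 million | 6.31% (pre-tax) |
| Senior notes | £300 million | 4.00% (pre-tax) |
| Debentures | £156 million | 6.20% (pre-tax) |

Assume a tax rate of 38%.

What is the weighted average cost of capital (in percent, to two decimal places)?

6.74%

Total capital V = 467 + 217 + 300 + 156 = 1140.
Equity: weight = 467/1140 = 0.4096; cost = 11.75%.
Revolver drawn: weight = 217/1140 = 0.1904; after-tax cost = 6.31% × (1 − 38%) = 3.9122%.
Senior notes: weight = 300/1140 = 0.2632; after-tax cost = 4% × (1 − 38%) = 2.4800%.
Debentures: weight = 156/1140 = 0.1368; after-tax cost = 6.2% × (1 − 38%) = 3.8440%.
WACC = 0.4096 × 11.7500% + 0.1904 × 3.9122% + 0.2632 × 2.4800% + 0.1368 × 3.8440% = 6.7367%.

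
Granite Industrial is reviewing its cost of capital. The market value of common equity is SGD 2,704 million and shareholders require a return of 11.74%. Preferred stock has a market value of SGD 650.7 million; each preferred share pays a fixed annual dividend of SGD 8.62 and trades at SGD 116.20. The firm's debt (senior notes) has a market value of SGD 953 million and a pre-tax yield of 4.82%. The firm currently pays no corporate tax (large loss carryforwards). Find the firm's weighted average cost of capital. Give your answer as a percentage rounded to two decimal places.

Cost of preferred: Rp = 8.62 / 116.2 = 7.4182%.
Total capital V = 2704 + 650.7 + 953 = 4307.7.
Equity: weight = 2704/4307.7 = 0.6277; cost = 11.74%.
Preferred: weight = 650.7/4307.7 = 0.1511; cost = 7.4182%.
Senior notes: weight = 953/4307.7 = 0.2212; after-tax cost = 4.82% × (1 − 0%) = 4.8200%.
WACC = 0.6277 × 11.7400% + 0.1511 × 7.4182% + 0.2212 × 4.8200% = 9.5562%.

9.56%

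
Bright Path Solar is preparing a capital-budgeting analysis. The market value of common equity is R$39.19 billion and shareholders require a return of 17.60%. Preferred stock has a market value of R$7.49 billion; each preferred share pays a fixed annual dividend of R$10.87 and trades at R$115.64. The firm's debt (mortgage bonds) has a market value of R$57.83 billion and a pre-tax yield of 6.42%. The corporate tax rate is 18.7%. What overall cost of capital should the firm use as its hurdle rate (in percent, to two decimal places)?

10.16%

Cost of preferred: Rp = 10.87 / 115.64 = 9.3999%.
Total capital V = 39.19 + 7.49 + 57.83 = 104.51.
Equity: weight = 39.19/104.51 = 0.3750; cost = 17.6%.
Preferred: weight = 7.49/104.51 = 0.0717; cost = 9.3999%.
Mortgage bonds: weight = 57.83/104.51 = 0.5533; after-tax cost = 6.42% × (1 − 18.7%) = 5.2195%.
WACC = 0.3750 × 17.6000% + 0.0717 × 9.3999% + 0.5533 × 5.2195% = 10.1616%.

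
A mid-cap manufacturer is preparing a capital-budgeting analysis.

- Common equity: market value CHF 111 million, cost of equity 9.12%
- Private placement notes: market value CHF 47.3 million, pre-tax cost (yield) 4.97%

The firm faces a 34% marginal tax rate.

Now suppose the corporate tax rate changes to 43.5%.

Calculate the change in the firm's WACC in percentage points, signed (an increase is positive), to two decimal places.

Current WACC:
Total capital V = 111 + 47.3 = 158.3.
Equity: weight = 111/158.3 = 0.7012; cost = 9.12%.
Private placement notes: weight = 47.3/158.3 = 0.2988; after-tax cost = 4.97% × (1 − 34%) = 3.2802%.
WACC = 0.7012 × 9.1200% + 0.2988 × 3.2802% = 7.3751%.
After the change:
Total capital V = 111 + 47.3 = 158.3.
Equity: weight = 111/158.3 = 0.7012; cost = 9.12%.
Private placement notes: weight = 47.3/158.3 = 0.2988; after-tax cost = 4.97% × (1 − 43.5%) = 2.8080%.
WACC = 0.7012 × 9.1200% + 0.2988 × 2.8080% = 7.2340%.
Change in WACC = 7.2340% − 7.3751% = -0.1411 pp.

-0.14 pp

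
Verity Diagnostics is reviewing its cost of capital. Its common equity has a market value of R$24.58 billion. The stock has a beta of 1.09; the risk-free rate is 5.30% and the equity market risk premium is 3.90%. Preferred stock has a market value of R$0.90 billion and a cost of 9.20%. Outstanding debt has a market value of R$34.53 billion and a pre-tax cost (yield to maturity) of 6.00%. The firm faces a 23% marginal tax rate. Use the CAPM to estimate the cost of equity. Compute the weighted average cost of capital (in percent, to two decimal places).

6.71%

Cost of equity via CAPM: Re = 5.3% + 1.09 × 3.9% = 9.5510%.
Total capital V = 24.58 + 0.9 + 34.53 = 60.01.
Equity: weight = 24.58/60.01 = 0.4096; cost = 9.551%.
Preferred: weight = 0.9/60.01 = 0.0150; cost = 9.2%.
Debt: weight = 34.53/60.01 = 0.5754; after-tax cost = 6% × (1 − 23%) = 4.6200%.
WACC = 0.4096 × 9.5510% + 0.0150 × 9.2000% + 0.5754 × 4.6200% = 6.7084%.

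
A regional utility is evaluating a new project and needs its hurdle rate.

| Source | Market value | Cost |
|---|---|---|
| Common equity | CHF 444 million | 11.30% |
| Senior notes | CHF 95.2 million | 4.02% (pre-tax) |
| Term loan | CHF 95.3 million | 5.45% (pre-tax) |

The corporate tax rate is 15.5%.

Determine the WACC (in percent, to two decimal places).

Total capital V = 444 + 95.2 + 95.3 = 634.5.
Equity: weight = 444/634.5 = 0.6998; cost = 11.3%.
Senior notes: weight = 95.2/634.5 = 0.1500; after-tax cost = 4.02% × (1 − 15.5%) = 3.3969%.
Term loan: weight = 95.3/634.5 = 0.1502; after-tax cost = 5.45% × (1 − 15.5%) = 4.6052%.
WACC = 0.6998 × 11.3000% + 0.1500 × 3.3969% + 0.1502 × 4.6052% = 9.1087%.

9.11%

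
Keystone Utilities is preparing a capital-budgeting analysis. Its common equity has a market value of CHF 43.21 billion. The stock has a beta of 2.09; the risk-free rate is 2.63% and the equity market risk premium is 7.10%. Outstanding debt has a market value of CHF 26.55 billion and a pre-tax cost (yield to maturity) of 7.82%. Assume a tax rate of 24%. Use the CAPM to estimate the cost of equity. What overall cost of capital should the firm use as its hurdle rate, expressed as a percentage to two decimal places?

Cost of equity via CAPM: Re = 2.63% + 2.09 × 7.1% = 17.4690%.
Total capital V = 43.21 + 26.55 = 69.76.
Equity: weight = 43.21/69.76 = 0.6194; cost = 17.469%.
Debt: weight = 26.55/69.76 = 0.3806; after-tax cost = 7.82% × (1 − 24%) = 5.9432%.
WACC = 0.6194 × 17.4690% + 0.3806 × 5.9432% = 13.0824%.

13.08%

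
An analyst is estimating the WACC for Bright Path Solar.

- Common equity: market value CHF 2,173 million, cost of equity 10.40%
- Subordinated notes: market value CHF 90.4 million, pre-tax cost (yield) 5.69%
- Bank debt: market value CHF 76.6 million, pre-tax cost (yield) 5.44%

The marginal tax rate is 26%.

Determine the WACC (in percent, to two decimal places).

Total capital V = 2173 + 90.4 + 76.6 = 2340.
Equity: weight = 2173/2340 = 0.9286; cost = 10.4%.
Subordinated notes: weight = 90.4/2340 = 0.0386; after-tax cost = 5.69% × (1 − 26%) = 4.2106%.
Bank debt: weight = 76.6/2340 = 0.0327; after-tax cost = 5.44% × (1 − 26%) = 4.0256%.
WACC = 0.9286 × 10.4000% + 0.0386 × 4.2106% + 0.0327 × 4.0256% = 9.9522%.

9.95%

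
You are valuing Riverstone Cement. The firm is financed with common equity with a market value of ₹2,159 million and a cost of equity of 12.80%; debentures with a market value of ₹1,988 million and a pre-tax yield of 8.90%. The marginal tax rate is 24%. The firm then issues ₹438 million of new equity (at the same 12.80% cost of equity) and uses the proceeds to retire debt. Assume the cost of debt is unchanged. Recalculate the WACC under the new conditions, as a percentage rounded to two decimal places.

10.54%

After the change:
Total capital V = 2597 + 1550 = 4147.
Equity: weight = 2597/4147 = 0.6262; cost = 12.8%.
Debentures: weight = 1550/4147 = 0.3738; after-tax cost = 8.9% × (1 − 24%) = 6.7640%.
WACC = 0.6262 × 12.8000% + 0.3738 × 6.7640% = 10.5440%.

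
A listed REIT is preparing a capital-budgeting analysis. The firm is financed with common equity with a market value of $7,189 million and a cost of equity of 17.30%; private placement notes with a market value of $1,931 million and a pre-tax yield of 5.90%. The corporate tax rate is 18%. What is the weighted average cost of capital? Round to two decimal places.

14.66%

Total capital V = 7189 + 1931 = 9120.
Equity: weight = 7189/9120 = 0.7883; cost = 17.3%.
Private placement notes: weight = 1931/9120 = 0.2117; after-tax cost = 5.9% × (1 − 18%) = 4.8380%.
WACC = 0.7883 × 17.3000% + 0.2117 × 4.8380% = 14.6614%.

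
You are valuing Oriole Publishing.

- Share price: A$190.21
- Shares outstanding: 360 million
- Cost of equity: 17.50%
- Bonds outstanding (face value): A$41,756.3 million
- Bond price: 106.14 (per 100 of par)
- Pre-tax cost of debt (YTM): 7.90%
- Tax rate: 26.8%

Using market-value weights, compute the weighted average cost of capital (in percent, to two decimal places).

12.90%

Market value of equity E = 190.21 × 360m = 68475.6m. Market value of debt D = 41756.3m × 106.14/100 = 44320.13682m.
Total capital V = 68475.6 + 44320.13682 = 112795.73682.
Equity: weight = 68475.6/112795.73682 = 0.6071; cost = 17.5%.
Bonds outstanding: weight = 44320.13682/112795.73682 = 0.3929; after-tax cost = 7.9% × (1 − 26.8%) = 5.7828%.
WACC = 0.6071 × 17.5000% + 0.3929 × 5.7828% = 12.8960%.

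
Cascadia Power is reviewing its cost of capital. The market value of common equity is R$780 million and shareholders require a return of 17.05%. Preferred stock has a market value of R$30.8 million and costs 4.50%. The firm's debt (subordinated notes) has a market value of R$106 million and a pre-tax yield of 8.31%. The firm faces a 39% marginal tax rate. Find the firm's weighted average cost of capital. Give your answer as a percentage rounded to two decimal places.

15.24%

Total capital V = 780 + 30.8 + 106 = 916.8.
Equity: weight = 780/916.8 = 0.8508; cost = 17.05%.
Preferred: weight = 30.8/916.8 = 0.0336; cost = 4.5%.
Subordinated notes: weight = 106/916.8 = 0.1156; after-tax cost = 8.31% × (1 − 39%) = 5.0691%.
WACC = 0.8508 × 17.0500% + 0.0336 × 4.5000% + 0.1156 × 5.0691% = 15.2432%.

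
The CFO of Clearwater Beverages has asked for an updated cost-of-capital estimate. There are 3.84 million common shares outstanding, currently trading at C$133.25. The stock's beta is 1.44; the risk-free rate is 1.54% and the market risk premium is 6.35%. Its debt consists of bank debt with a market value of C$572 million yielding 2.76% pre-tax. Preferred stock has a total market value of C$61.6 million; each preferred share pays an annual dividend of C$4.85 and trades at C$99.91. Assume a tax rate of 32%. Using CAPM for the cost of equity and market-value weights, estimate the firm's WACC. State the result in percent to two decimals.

5.97%

Cost of equity via CAPM: Re = 1.54% + 1.44 × 6.35% = 10.6840%.
Cost of preferred: Rp = 4.85 / 99.91 = 4.8544%.
Market value of equity E = 133.25 × 3.84m = 511.68m.
Total capital V = 511.68 + 61.6 + 572 = 1145.28.
Equity: weight = 511.68/1145.28 = 0.4468; cost = 10.684%.
Preferred: weight = 61.6/1145.28 = 0.0538; cost = 4.8544%.
Bank debt: weight = 572/1145.28 = 0.4994; after-tax cost = 2.76% × (1 − 32%) = 1.8768%.
WACC = 0.4468 × 10.6840% + 0.0538 × 4.8544% + 0.4994 × 1.8768% = 5.9718%.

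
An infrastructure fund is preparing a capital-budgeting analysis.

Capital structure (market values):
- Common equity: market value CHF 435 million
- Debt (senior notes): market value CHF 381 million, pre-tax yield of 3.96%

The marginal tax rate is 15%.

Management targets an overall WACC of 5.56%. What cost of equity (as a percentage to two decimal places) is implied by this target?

7.48%

Total capital V = 435 + 381 = 816.
Equity weight = 435/816 = 0.5331.
Senior notes weight = 381/816 = 0.4669.
Debt contribution = 0.4669 × 3.96% × (1 − 15%) = 1.5716%.
Required equity contribution = 5.56% − 1.5716% = 3.9884%.
Re = 3.9884% / 0.5331 = 7.4816%.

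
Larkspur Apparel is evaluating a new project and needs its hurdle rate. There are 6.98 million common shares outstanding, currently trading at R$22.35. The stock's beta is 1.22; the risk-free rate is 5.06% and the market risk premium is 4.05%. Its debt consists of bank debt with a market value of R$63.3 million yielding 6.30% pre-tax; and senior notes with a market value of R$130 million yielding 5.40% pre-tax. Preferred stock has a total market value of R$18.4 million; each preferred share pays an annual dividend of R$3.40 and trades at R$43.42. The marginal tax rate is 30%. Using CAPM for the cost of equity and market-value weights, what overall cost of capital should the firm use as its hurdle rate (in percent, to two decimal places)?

6.73%

Cost of equity via CAPM: Re = 5.06% + 1.22 × 4.05% = 10.0010%.
Cost of preferred: Rp = 3.4 / 43.42 = 7.8305%.
Market value of equity E = 22.35 × 6.98m = 156.003m.
Total capital V = 156.003 + 18.4 + 63.3 + 130 = 367.703.
Equity: weight = 156.003/367.703 = 0.4243; cost = 10.001%.
Preferred: weight = 18.4/367.703 = 0.0500; cost = 7.8305%.
Bank debt: weight = 63.3/367.703 = 0.1721; after-tax cost = 6.3% × (1 − 30%) = 4.4100%.
Senior notes: weight = 130/367.703 = 0.3535; after-tax cost = 5.4% × (1 − 30%) = 3.7800%.
WACC = 0.4243 × 10.0010% + 0.0500 × 7.8305% + 0.1721 × 4.4100% + 0.3535 × 3.7800% = 6.7305%.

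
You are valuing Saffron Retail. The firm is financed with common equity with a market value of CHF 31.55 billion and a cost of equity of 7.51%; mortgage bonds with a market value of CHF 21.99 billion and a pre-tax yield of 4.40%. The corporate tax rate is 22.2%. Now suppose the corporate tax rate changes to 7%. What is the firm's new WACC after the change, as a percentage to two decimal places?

6.11%

After the change:
Total capital V = 31.55 + 21.99 = 53.54.
Equity: weight = 31.55/53.54 = 0.5893; cost = 7.51%.
Mortgage bonds: weight = 21.99/53.54 = 0.4107; after-tax cost = 4.4% × (1 − 7%) = 4.0920%.
WACC = 0.5893 × 7.5100% + 0.4107 × 4.0920% = 6.1062%.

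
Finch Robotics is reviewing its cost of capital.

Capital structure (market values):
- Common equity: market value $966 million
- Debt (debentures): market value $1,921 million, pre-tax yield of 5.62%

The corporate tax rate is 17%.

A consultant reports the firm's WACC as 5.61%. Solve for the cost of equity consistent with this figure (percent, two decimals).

7.49%

Total capital V = 966 + 1921 = 2887.
Equity weight = 966/2887 = 0.3346.
Debentures weight = 1921/2887 = 0.6654.
Debt contribution = 0.6654 × 5.62% × (1 − 17%) = 3.1038%.
Required equity contribution = 5.61% − 3.1038% = 2.5062%.
Re = 2.5062% / 0.3346 = 7.4900%.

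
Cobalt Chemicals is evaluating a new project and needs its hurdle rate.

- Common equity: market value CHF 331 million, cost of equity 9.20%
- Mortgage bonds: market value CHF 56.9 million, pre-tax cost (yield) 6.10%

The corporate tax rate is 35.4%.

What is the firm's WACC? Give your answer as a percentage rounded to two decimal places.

Total capital V = 331 + 56.9 = 387.9.
Equity: weight = 331/387.9 = 0.8533; cost = 9.2%.
Mortgage bonds: weight = 56.9/387.9 = 0.1467; after-tax cost = 6.1% × (1 − 35.4%) = 3.9406%.
WACC = 0.8533 × 9.2000% + 0.1467 × 3.9406% = 8.4285%.

8.43%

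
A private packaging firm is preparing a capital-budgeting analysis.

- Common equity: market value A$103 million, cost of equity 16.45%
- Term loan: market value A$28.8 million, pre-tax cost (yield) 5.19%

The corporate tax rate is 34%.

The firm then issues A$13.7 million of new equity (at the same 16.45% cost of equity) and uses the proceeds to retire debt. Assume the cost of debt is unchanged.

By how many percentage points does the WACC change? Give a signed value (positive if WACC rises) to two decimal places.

+1.35 pp

Current WACC:
Total capital V = 103 + 28.8 = 131.8.
Equity: weight = 103/131.8 = 0.7815; cost = 16.45%.
Term loan: weight = 28.8/131.8 = 0.2185; after-tax cost = 5.19% × (1 − 34%) = 3.4254%.
WACC = 0.7815 × 16.4500% + 0.2185 × 3.4254% = 13.6040%.
After the change:
Total capital V = 116.7 + 15.1 = 131.8.
Equity: weight = 116.7/131.8 = 0.8854; cost = 16.45%.
Term loan: weight = 15.1/131.8 = 0.1146; after-tax cost = 5.19% × (1 − 34%) = 3.4254%.
WACC = 0.8854 × 16.4500% + 0.1146 × 3.4254% = 14.9578%.
Change in WACC = 14.9578% − 13.6040% = 1.3538 pp.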